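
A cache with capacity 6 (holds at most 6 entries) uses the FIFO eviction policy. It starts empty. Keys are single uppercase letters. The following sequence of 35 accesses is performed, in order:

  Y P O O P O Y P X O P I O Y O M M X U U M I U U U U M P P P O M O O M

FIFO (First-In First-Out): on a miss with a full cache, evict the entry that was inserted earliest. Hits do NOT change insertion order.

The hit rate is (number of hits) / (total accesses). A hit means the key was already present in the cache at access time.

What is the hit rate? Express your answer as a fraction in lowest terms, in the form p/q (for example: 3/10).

FIFO simulation (capacity=6):
  1. access Y: MISS. Cache (old->new): [Y]
  2. access P: MISS. Cache (old->new): [Y P]
  3. access O: MISS. Cache (old->new): [Y P O]
  4. access O: HIT. Cache (old->new): [Y P O]
  5. access P: HIT. Cache (old->new): [Y P O]
  6. access O: HIT. Cache (old->new): [Y P O]
  7. access Y: HIT. Cache (old->new): [Y P O]
  8. access P: HIT. Cache (old->new): [Y P O]
  9. access X: MISS. Cache (old->new): [Y P O X]
  10. access O: HIT. Cache (old->new): [Y P O X]
  11. access P: HIT. Cache (old->new): [Y P O X]
  12. access I: MISS. Cache (old->new): [Y P O X I]
  13. access O: HIT. Cache (old->new): [Y P O X I]
  14. access Y: HIT. Cache (old->new): [Y P O X I]
  15. access O: HIT. Cache (old->new): [Y P O X I]
  16. access M: MISS. Cache (old->new): [Y P O X I M]
  17. access M: HIT. Cache (old->new): [Y P O X I M]
  18. access X: HIT. Cache (old->new): [Y P O X I M]
  19. access U: MISS, evict Y. Cache (old->new): [P O X I M U]
  20. access U: HIT. Cache (old->new): [P O X I M U]
  21. access M: HIT. Cache (old->new): [P O X I M U]
  22. access I: HIT. Cache (old->new): [P O X I M U]
  23. access U: HIT. Cache (old->new): [P O X I M U]
  24. access U: HIT. Cache (old->new): [P O X I M U]
  25. access U: HIT. Cache (old->new): [P O X I M U]
  26. access U: HIT. Cache (old->new): [P O X I M U]
  27. access M: HIT. Cache (old->new): [P O X I M U]
  28. access P: HIT. Cache (old->new): [P O X I M U]
  29. access P: HIT. Cache (old->new): [P O X I M U]
  30. access P: HIT. Cache (old->new): [P O X I M U]
  31. access O: HIT. Cache (old->new): [P O X I M U]
  32. access M: HIT. Cache (old->new): [P O X I M U]
  33. access O: HIT. Cache (old->new): [P O X I M U]
  34. access O: HIT. Cache (old->new): [P O X I M U]
  35. access M: HIT. Cache (old->new): [P O X I M U]
Total: 28 hits, 7 misses, 1 evictions

Hit rate = 28/35 = 4/5

Answer: 4/5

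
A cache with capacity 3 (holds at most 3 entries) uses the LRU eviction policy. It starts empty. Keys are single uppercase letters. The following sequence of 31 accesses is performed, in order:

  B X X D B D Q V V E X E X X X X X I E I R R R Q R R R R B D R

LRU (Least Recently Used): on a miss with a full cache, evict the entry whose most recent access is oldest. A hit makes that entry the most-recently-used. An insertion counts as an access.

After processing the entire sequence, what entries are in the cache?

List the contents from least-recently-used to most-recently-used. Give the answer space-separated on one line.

LRU simulation (capacity=3):
  1. access B: MISS. Cache (LRU->MRU): [B]
  2. access X: MISS. Cache (LRU->MRU): [B X]
  3. access X: HIT. Cache (LRU->MRU): [B X]
  4. access D: MISS. Cache (LRU->MRU): [B X D]
  5. access B: HIT. Cache (LRU->MRU): [X D B]
  6. access D: HIT. Cache (LRU->MRU): [X B D]
  7. access Q: MISS, evict X. Cache (LRU->MRU): [B D Q]
  8. access V: MISS, evict B. Cache (LRU->MRU): [D Q V]
  9. access V: HIT. Cache (LRU->MRU): [D Q V]
  10. access E: MISS, evict D. Cache (LRU->MRU): [Q V E]
  11. access X: MISS, evict Q. Cache (LRU->MRU): [V E X]
  12. access E: HIT. Cache (LRU->MRU): [V X E]
  13. access X: HIT. Cache (LRU->MRU): [V E X]
  14. access X: HIT. Cache (LRU->MRU): [V E X]
  15. access X: HIT. Cache (LRU->MRU): [V E X]
  16. access X: HIT. Cache (LRU->MRU): [V E X]
  17. access X: HIT. Cache (LRU->MRU): [V E X]
  18. access I: MISS, evict V. Cache (LRU->MRU): [E X I]
  19. access E: HIT. Cache (LRU->MRU): [X I E]
  20. access I: HIT. Cache (LRU->MRU): [X E I]
  21. access R: MISS, evict X. Cache (LRU->MRU): [E I R]
  22. access R: HIT. Cache (LRU->MRU): [E I R]
  23. access R: HIT. Cache (LRU->MRU): [E I R]
  24. access Q: MISS, evict E. Cache (LRU->MRU): [I R Q]
  25. access R: HIT. Cache (LRU->MRU): [I Q R]
  26. access R: HIT. Cache (LRU->MRU): [I Q R]
  27. access R: HIT. Cache (LRU->MRU): [I Q R]
  28. access R: HIT. Cache (LRU->MRU): [I Q R]
  29. access B: MISS, evict I. Cache (LRU->MRU): [Q R B]
  30. access D: MISS, evict Q. Cache (LRU->MRU): [R B D]
  31. access R: HIT. Cache (LRU->MRU): [B D R]
Total: 19 hits, 12 misses, 9 evictions

Answer: B D R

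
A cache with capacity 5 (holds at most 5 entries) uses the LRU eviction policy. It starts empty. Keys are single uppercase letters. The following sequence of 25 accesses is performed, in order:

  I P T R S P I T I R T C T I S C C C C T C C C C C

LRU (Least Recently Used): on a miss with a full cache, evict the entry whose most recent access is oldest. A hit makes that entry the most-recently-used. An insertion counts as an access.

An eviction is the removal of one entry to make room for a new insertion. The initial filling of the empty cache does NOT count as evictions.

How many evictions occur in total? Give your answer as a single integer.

LRU simulation (capacity=5):
  1. access I: MISS. Cache (LRU->MRU): [I]
  2. access P: MISS. Cache (LRU->MRU): [I P]
  3. access T: MISS. Cache (LRU->MRU): [I P T]
  4. access R: MISS. Cache (LRU->MRU): [I P T R]
  5. access S: MISS. Cache (LRU->MRU): [I P T R S]
  6. access P: HIT. Cache (LRU->MRU): [I T R S P]
  7. access I: HIT. Cache (LRU->MRU): [T R S P I]
  8. access T: HIT. Cache (LRU->MRU): [R S P I T]
  9. access I: HIT. Cache (LRU->MRU): [R S P T I]
  10. access R: HIT. Cache (LRU->MRU): [S P T I R]
  11. access T: HIT. Cache (LRU->MRU): [S P I R T]
  12. access C: MISS, evict S. Cache (LRU->MRU): [P I R T C]
  13. access T: HIT. Cache (LRU->MRU): [P I R C T]
  14. access I: HIT. Cache (LRU->MRU): [P R C T I]
  15. access S: MISS, evict P. Cache (LRU->MRU): [R C T I S]
  16. access C: HIT. Cache (LRU->MRU): [R T I S C]
  17. access C: HIT. Cache (LRU->MRU): [R T I S C]
  18. access C: HIT. Cache (LRU->MRU): [R T I S C]
  19. access C: HIT. Cache (LRU->MRU): [R T I S C]
  20. access T: HIT. Cache (LRU->MRU): [R I S C T]
  21. access C: HIT. Cache (LRU->MRU): [R I S T C]
  22. access C: HIT. Cache (LRU->MRU): [R I S T C]
  23. access C: HIT. Cache (LRU->MRU): [R I S T C]
  24. access C: HIT. Cache (LRU->MRU): [R I S T C]
  25. access C: HIT. Cache (LRU->MRU): [R I S T C]
Total: 18 hits, 7 misses, 2 evictions

Answer: 2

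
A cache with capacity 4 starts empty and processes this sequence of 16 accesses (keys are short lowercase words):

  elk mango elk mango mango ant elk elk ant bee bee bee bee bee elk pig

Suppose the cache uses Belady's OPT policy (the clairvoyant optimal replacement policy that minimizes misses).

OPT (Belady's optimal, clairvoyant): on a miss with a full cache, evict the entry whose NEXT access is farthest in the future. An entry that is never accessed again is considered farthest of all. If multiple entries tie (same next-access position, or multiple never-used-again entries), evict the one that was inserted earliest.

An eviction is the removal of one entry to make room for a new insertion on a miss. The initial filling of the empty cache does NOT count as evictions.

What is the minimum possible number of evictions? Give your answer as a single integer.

Answer: 1

Derivation:
OPT (Belady) simulation (capacity=4):
  1. access elk: MISS. Cache: [elk]
  2. access mango: MISS. Cache: [elk mango]
  3. access elk: HIT. Next use of elk: step 7. Cache: [elk mango]
  4. access mango: HIT. Next use of mango: step 5. Cache: [elk mango]
  5. access mango: HIT. Next use of mango: never. Cache: [elk mango]
  6. access ant: MISS. Cache: [elk mango ant]
  7. access elk: HIT. Next use of elk: step 8. Cache: [elk mango ant]
  8. access elk: HIT. Next use of elk: step 15. Cache: [elk mango ant]
  9. access ant: HIT. Next use of ant: never. Cache: [elk mango ant]
  10. access bee: MISS. Cache: [elk mango ant bee]
  11. access bee: HIT. Next use of bee: step 12. Cache: [elk mango ant bee]
  12. access bee: HIT. Next use of bee: step 13. Cache: [elk mango ant bee]
  13. access bee: HIT. Next use of bee: step 14. Cache: [elk mango ant bee]
  14. access bee: HIT. Next use of bee: never. Cache: [elk mango ant bee]
  15. access elk: HIT. Next use of elk: never. Cache: [elk mango ant bee]
  16. access pig: MISS, evict elk (next use: never). Cache: [mango ant bee pig]
Total: 11 hits, 5 misses, 1 evictions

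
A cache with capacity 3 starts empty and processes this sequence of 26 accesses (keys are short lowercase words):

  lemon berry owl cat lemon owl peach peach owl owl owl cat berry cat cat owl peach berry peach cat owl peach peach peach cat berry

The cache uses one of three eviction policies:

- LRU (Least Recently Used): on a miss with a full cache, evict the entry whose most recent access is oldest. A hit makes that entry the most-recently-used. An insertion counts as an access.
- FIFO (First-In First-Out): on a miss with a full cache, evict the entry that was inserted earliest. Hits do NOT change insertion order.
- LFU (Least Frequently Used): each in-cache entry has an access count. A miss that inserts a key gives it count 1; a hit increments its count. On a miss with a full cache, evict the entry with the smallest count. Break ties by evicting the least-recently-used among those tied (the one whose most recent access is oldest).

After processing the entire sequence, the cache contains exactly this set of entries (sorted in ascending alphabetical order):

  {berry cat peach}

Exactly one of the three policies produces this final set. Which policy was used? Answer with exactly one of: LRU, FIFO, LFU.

Answer: LRU

Derivation:
Simulating under each policy and comparing final sets:
  LRU: final set = {berry cat peach} -> MATCHES target
  FIFO: final set = {berry cat owl} -> differs
  LFU: final set = {berry owl peach} -> differs
Only LRU produces the target set.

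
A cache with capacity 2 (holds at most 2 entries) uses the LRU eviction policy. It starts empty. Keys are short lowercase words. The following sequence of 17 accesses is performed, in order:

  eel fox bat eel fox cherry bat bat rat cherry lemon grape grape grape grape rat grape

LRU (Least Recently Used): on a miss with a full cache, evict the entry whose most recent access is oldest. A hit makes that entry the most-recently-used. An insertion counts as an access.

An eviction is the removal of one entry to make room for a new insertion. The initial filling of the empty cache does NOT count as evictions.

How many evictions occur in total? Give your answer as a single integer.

Answer: 10

Derivation:
LRU simulation (capacity=2):
  1. access eel: MISS. Cache (LRU->MRU): [eel]
  2. access fox: MISS. Cache (LRU->MRU): [eel fox]
  3. access bat: MISS, evict eel. Cache (LRU->MRU): [fox bat]
  4. access eel: MISS, evict fox. Cache (LRU->MRU): [bat eel]
  5. access fox: MISS, evict bat. Cache (LRU->MRU): [eel fox]
  6. access cherry: MISS, evict eel. Cache (LRU->MRU): [fox cherry]
  7. access bat: MISS, evict fox. Cache (LRU->MRU): [cherry bat]
  8. access bat: HIT. Cache (LRU->MRU): [cherry bat]
  9. access rat: MISS, evict cherry. Cache (LRU->MRU): [bat rat]
  10. access cherry: MISS, evict bat. Cache (LRU->MRU): [rat cherry]
  11. access lemon: MISS, evict rat. Cache (LRU->MRU): [cherry lemon]
  12. access grape: MISS, evict cherry. Cache (LRU->MRU): [lemon grape]
  13. access grape: HIT. Cache (LRU->MRU): [lemon grape]
  14. access grape: HIT. Cache (LRU->MRU): [lemon grape]
  15. access grape: HIT. Cache (LRU->MRU): [lemon grape]
  16. access rat: MISS, evict lemon. Cache (LRU->MRU): [grape rat]
  17. access grape: HIT. Cache (LRU->MRU): [rat grape]
Total: 5 hits, 12 misses, 10 evictions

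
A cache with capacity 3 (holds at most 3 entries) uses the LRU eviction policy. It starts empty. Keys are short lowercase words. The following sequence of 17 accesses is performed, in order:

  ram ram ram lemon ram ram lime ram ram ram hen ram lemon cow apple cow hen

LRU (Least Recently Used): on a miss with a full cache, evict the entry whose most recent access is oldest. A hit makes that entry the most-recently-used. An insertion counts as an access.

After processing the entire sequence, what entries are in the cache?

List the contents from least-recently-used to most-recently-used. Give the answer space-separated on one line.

Answer: apple cow hen

Derivation:
LRU simulation (capacity=3):
  1. access ram: MISS. Cache (LRU->MRU): [ram]
  2. access ram: HIT. Cache (LRU->MRU): [ram]
  3. access ram: HIT. Cache (LRU->MRU): [ram]
  4. access lemon: MISS. Cache (LRU->MRU): [ram lemon]
  5. access ram: HIT. Cache (LRU->MRU): [lemon ram]
  6. access ram: HIT. Cache (LRU->MRU): [lemon ram]
  7. access lime: MISS. Cache (LRU->MRU): [lemon ram lime]
  8. access ram: HIT. Cache (LRU->MRU): [lemon lime ram]
  9. access ram: HIT. Cache (LRU->MRU): [lemon lime ram]
  10. access ram: HIT. Cache (LRU->MRU): [lemon lime ram]
  11. access hen: MISS, evict lemon. Cache (LRU->MRU): [lime ram hen]
  12. access ram: HIT. Cache (LRU->MRU): [lime hen ram]
  13. access lemon: MISS, evict lime. Cache (LRU->MRU): [hen ram lemon]
  14. access cow: MISS, evict hen. Cache (LRU->MRU): [ram lemon cow]
  15. access apple: MISS, evict ram. Cache (LRU->MRU): [lemon cow apple]
  16. access cow: HIT. Cache (LRU->MRU): [lemon apple cow]
  17. access hen: MISS, evict lemon. Cache (LRU->MRU): [apple cow hen]
Total: 9 hits, 8 misses, 5 evictions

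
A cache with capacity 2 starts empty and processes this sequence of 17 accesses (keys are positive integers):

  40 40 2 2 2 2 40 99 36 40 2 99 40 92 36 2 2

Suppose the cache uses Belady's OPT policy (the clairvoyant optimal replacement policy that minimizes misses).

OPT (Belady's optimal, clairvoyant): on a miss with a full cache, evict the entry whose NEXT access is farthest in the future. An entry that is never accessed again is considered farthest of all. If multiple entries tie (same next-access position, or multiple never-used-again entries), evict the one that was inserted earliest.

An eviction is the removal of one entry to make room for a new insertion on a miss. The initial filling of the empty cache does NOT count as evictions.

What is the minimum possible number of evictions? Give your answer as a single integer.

Answer: 7

Derivation:
OPT (Belady) simulation (capacity=2):
  1. access 40: MISS. Cache: [40]
  2. access 40: HIT. Next use of 40: step 7. Cache: [40]
  3. access 2: MISS. Cache: [40 2]
  4. access 2: HIT. Next use of 2: step 5. Cache: [40 2]
  5. access 2: HIT. Next use of 2: step 6. Cache: [40 2]
  6. access 2: HIT. Next use of 2: step 11. Cache: [40 2]
  7. access 40: HIT. Next use of 40: step 10. Cache: [40 2]
  8. access 99: MISS, evict 2 (next use: step 11). Cache: [40 99]
  9. access 36: MISS, evict 99 (next use: step 12). Cache: [40 36]
  10. access 40: HIT. Next use of 40: step 13. Cache: [40 36]
  11. access 2: MISS, evict 36 (next use: step 15). Cache: [40 2]
  12. access 99: MISS, evict 2 (next use: step 16). Cache: [40 99]
  13. access 40: HIT. Next use of 40: never. Cache: [40 99]
  14. access 92: MISS, evict 40 (next use: never). Cache: [99 92]
  15. access 36: MISS, evict 99 (next use: never). Cache: [92 36]
  16. access 2: MISS, evict 92 (next use: never). Cache: [36 2]
  17. access 2: HIT. Next use of 2: never. Cache: [36 2]
Total: 8 hits, 9 misses, 7 evictions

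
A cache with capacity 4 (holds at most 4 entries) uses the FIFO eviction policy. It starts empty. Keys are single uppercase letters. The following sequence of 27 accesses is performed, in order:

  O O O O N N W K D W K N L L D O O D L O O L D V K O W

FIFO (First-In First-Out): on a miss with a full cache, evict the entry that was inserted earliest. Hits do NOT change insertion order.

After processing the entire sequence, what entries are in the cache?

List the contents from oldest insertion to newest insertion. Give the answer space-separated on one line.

FIFO simulation (capacity=4):
  1. access O: MISS. Cache (old->new): [O]
  2. access O: HIT. Cache (old->new): [O]
  3. access O: HIT. Cache (old->new): [O]
  4. access O: HIT. Cache (old->new): [O]
  5. access N: MISS. Cache (old->new): [O N]
  6. access N: HIT. Cache (old->new): [O N]
  7. access W: MISS. Cache (old->new): [O N W]
  8. access K: MISS. Cache (old->new): [O N W K]
  9. access D: MISS, evict O. Cache (old->new): [N W K D]
  10. access W: HIT. Cache (old->new): [N W K D]
  11. access K: HIT. Cache (old->new): [N W K D]
  12. access N: HIT. Cache (old->new): [N W K D]
  13. access L: MISS, evict N. Cache (old->new): [W K D L]
  14. access L: HIT. Cache (old->new): [W K D L]
  15. access D: HIT. Cache (old->new): [W K D L]
  16. access O: MISS, evict W. Cache (old->new): [K D L O]
  17. access O: HIT. Cache (old->new): [K D L O]
  18. access D: HIT. Cache (old->new): [K D L O]
  19. access L: HIT. Cache (old->new): [K D L O]
  20. access O: HIT. Cache (old->new): [K D L O]
  21. access O: HIT. Cache (old->new): [K D L O]
  22. access L: HIT. Cache (old->new): [K D L O]
  23. access D: HIT. Cache (old->new): [K D L O]
  24. access V: MISS, evict K. Cache (old->new): [D L O V]
  25. access K: MISS, evict D. Cache (old->new): [L O V K]
  26. access O: HIT. Cache (old->new): [L O V K]
  27. access W: MISS, evict L. Cache (old->new): [O V K W]
Total: 17 hits, 10 misses, 6 evictions

Answer: O V K W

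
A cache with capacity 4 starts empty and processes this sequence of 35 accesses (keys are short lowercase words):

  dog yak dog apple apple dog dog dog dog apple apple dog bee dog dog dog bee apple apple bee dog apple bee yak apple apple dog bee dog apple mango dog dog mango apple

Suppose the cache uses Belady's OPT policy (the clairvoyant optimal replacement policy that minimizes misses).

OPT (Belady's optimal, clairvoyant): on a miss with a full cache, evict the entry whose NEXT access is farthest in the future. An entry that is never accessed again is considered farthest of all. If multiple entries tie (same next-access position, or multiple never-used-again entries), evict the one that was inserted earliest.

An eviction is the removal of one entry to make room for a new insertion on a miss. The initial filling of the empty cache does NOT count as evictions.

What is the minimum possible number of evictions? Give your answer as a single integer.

OPT (Belady) simulation (capacity=4):
  1. access dog: MISS. Cache: [dog]
  2. access yak: MISS. Cache: [dog yak]
  3. access dog: HIT. Next use of dog: step 6. Cache: [dog yak]
  4. access apple: MISS. Cache: [dog yak apple]
  5. access apple: HIT. Next use of apple: step 10. Cache: [dog yak apple]
  6. access dog: HIT. Next use of dog: step 7. Cache: [dog yak apple]
  7. access dog: HIT. Next use of dog: step 8. Cache: [dog yak apple]
  8. access dog: HIT. Next use of dog: step 9. Cache: [dog yak apple]
  9. access dog: HIT. Next use of dog: step 12. Cache: [dog yak apple]
  10. access apple: HIT. Next use of apple: step 11. Cache: [dog yak apple]
  11. access apple: HIT. Next use of apple: step 18. Cache: [dog yak apple]
  12. access dog: HIT. Next use of dog: step 14. Cache: [dog yak apple]
  13. access bee: MISS. Cache: [dog yak apple bee]
  14. access dog: HIT. Next use of dog: step 15. Cache: [dog yak apple bee]
  15. access dog: HIT. Next use of dog: step 16. Cache: [dog yak apple bee]
  16. access dog: HIT. Next use of dog: step 21. Cache: [dog yak apple bee]
  17. access bee: HIT. Next use of bee: step 20. Cache: [dog yak apple bee]
  18. access apple: HIT. Next use of apple: step 19. Cache: [dog yak apple bee]
  19. access apple: HIT. Next use of apple: step 22. Cache: [dog yak apple bee]
  20. access bee: HIT. Next use of bee: step 23. Cache: [dog yak apple bee]
  21. access dog: HIT. Next use of dog: step 27. Cache: [dog yak apple bee]
  22. access apple: HIT. Next use of apple: step 25. Cache: [dog yak apple bee]
  23. access bee: HIT. Next use of bee: step 28. Cache: [dog yak apple bee]
  24. access yak: HIT. Next use of yak: never. Cache: [dog yak apple bee]
  25. access apple: HIT. Next use of apple: step 26. Cache: [dog yak apple bee]
  26. access apple: HIT. Next use of apple: step 30. Cache: [dog yak apple bee]
  27. access dog: HIT. Next use of dog: step 29. Cache: [dog yak apple bee]
  28. access bee: HIT. Next use of bee: never. Cache: [dog yak apple bee]
  29. access dog: HIT. Next use of dog: step 32. Cache: [dog yak apple bee]
  30. access apple: HIT. Next use of apple: step 35. Cache: [dog yak apple bee]
  31. access mango: MISS, evict yak (next use: never). Cache: [dog apple bee mango]
  32. access dog: HIT. Next use of dog: step 33. Cache: [dog apple bee mango]
  33. access dog: HIT. Next use of dog: never. Cache: [dog apple bee mango]
  34. access mango: HIT. Next use of mango: never. Cache: [dog apple bee mango]
  35. access apple: HIT. Next use of apple: never. Cache: [dog apple bee mango]
Total: 30 hits, 5 misses, 1 evictions

Answer: 1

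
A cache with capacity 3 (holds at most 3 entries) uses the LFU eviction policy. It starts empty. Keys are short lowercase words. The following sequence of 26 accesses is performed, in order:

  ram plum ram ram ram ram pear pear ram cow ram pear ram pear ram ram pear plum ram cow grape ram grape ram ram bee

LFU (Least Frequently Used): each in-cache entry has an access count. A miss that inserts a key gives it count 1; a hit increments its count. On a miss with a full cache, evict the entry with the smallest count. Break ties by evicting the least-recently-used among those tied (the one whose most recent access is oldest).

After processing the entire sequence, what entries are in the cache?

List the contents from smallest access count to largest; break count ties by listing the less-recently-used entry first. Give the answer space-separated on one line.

LFU simulation (capacity=3):
  1. access ram: MISS. Cache: [ram(c=1)]
  2. access plum: MISS. Cache: [ram(c=1) plum(c=1)]
  3. access ram: HIT, count now 2. Cache: [plum(c=1) ram(c=2)]
  4. access ram: HIT, count now 3. Cache: [plum(c=1) ram(c=3)]
  5. access ram: HIT, count now 4. Cache: [plum(c=1) ram(c=4)]
  6. access ram: HIT, count now 5. Cache: [plum(c=1) ram(c=5)]
  7. access pear: MISS. Cache: [plum(c=1) pear(c=1) ram(c=5)]
  8. access pear: HIT, count now 2. Cache: [plum(c=1) pear(c=2) ram(c=5)]
  9. access ram: HIT, count now 6. Cache: [plum(c=1) pear(c=2) ram(c=6)]
  10. access cow: MISS, evict plum(c=1). Cache: [cow(c=1) pear(c=2) ram(c=6)]
  11. access ram: HIT, count now 7. Cache: [cow(c=1) pear(c=2) ram(c=7)]
  12. access pear: HIT, count now 3. Cache: [cow(c=1) pear(c=3) ram(c=7)]
  13. access ram: HIT, count now 8. Cache: [cow(c=1) pear(c=3) ram(c=8)]
  14. access pear: HIT, count now 4. Cache: [cow(c=1) pear(c=4) ram(c=8)]
  15. access ram: HIT, count now 9. Cache: [cow(c=1) pear(c=4) ram(c=9)]
  16. access ram: HIT, count now 10. Cache: [cow(c=1) pear(c=4) ram(c=10)]
  17. access pear: HIT, count now 5. Cache: [cow(c=1) pear(c=5) ram(c=10)]
  18. access plum: MISS, evict cow(c=1). Cache: [plum(c=1) pear(c=5) ram(c=10)]
  19. access ram: HIT, count now 11. Cache: [plum(c=1) pear(c=5) ram(c=11)]
  20. access cow: MISS, evict plum(c=1). Cache: [cow(c=1) pear(c=5) ram(c=11)]
  21. access grape: MISS, evict cow(c=1). Cache: [grape(c=1) pear(c=5) ram(c=11)]
  22. access ram: HIT, count now 12. Cache: [grape(c=1) pear(c=5) ram(c=12)]
  23. access grape: HIT, count now 2. Cache: [grape(c=2) pear(c=5) ram(c=12)]
  24. access ram: HIT, count now 13. Cache: [grape(c=2) pear(c=5) ram(c=13)]
  25. access ram: HIT, count now 14. Cache: [grape(c=2) pear(c=5) ram(c=14)]
  26. access bee: MISS, evict grape(c=2). Cache: [bee(c=1) pear(c=5) ram(c=14)]
Total: 18 hits, 8 misses, 5 evictions

Answer: bee pear ram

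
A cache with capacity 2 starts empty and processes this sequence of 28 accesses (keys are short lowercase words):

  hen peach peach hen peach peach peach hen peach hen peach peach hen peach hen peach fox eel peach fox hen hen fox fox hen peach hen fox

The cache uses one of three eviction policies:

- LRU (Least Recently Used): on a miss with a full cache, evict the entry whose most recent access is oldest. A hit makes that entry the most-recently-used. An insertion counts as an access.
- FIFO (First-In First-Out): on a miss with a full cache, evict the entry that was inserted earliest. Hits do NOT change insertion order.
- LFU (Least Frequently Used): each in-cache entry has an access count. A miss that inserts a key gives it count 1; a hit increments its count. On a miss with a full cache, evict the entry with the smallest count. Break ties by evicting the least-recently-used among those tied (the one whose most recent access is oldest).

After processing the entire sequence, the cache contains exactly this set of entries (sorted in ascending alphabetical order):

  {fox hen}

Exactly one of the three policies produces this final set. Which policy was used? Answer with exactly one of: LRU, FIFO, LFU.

Simulating under each policy and comparing final sets:
  LRU: final set = {fox hen} -> MATCHES target
  FIFO: final set = {fox peach} -> differs
  LFU: final set = {fox peach} -> differs
Only LRU produces the target set.

Answer: LRU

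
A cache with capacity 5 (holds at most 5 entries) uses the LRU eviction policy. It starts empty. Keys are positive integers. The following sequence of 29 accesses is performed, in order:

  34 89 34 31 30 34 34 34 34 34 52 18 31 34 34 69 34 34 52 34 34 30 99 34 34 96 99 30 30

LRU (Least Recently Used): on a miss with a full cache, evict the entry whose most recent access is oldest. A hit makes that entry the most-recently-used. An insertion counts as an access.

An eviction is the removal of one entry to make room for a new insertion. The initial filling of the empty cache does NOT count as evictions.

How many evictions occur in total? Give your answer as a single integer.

Answer: 5

Derivation:
LRU simulation (capacity=5):
  1. access 34: MISS. Cache (LRU->MRU): [34]
  2. access 89: MISS. Cache (LRU->MRU): [34 89]
  3. access 34: HIT. Cache (LRU->MRU): [89 34]
  4. access 31: MISS. Cache (LRU->MRU): [89 34 31]
  5. access 30: MISS. Cache (LRU->MRU): [89 34 31 30]
  6. access 34: HIT. Cache (LRU->MRU): [89 31 30 34]
  7. access 34: HIT. Cache (LRU->MRU): [89 31 30 34]
  8. access 34: HIT. Cache (LRU->MRU): [89 31 30 34]
  9. access 34: HIT. Cache (LRU->MRU): [89 31 30 34]
  10. access 34: HIT. Cache (LRU->MRU): [89 31 30 34]
  11. access 52: MISS. Cache (LRU->MRU): [89 31 30 34 52]
  12. access 18: MISS, evict 89. Cache (LRU->MRU): [31 30 34 52 18]
  13. access 31: HIT. Cache (LRU->MRU): [30 34 52 18 31]
  14. access 34: HIT. Cache (LRU->MRU): [30 52 18 31 34]
  15. access 34: HIT. Cache (LRU->MRU): [30 52 18 31 34]
  16. access 69: MISS, evict 30. Cache (LRU->MRU): [52 18 31 34 69]
  17. access 34: HIT. Cache (LRU->MRU): [52 18 31 69 34]
  18. access 34: HIT. Cache (LRU->MRU): [52 18 31 69 34]
  19. access 52: HIT. Cache (LRU->MRU): [18 31 69 34 52]
  20. access 34: HIT. Cache (LRU->MRU): [18 31 69 52 34]
  21. access 34: HIT. Cache (LRU->MRU): [18 31 69 52 34]
  22. access 30: MISS, evict 18. Cache (LRU->MRU): [31 69 52 34 30]
  23. access 99: MISS, evict 31. Cache (LRU->MRU): [69 52 34 30 99]
  24. access 34: HIT. Cache (LRU->MRU): [69 52 30 99 34]
  25. access 34: HIT. Cache (LRU->MRU): [69 52 30 99 34]
  26. access 96: MISS, evict 69. Cache (LRU->MRU): [52 30 99 34 96]
  27. access 99: HIT. Cache (LRU->MRU): [52 30 34 96 99]
  28. access 30: HIT. Cache (LRU->MRU): [52 34 96 99 30]
  29. access 30: HIT. Cache (LRU->MRU): [52 34 96 99 30]
Total: 19 hits, 10 misses, 5 evictions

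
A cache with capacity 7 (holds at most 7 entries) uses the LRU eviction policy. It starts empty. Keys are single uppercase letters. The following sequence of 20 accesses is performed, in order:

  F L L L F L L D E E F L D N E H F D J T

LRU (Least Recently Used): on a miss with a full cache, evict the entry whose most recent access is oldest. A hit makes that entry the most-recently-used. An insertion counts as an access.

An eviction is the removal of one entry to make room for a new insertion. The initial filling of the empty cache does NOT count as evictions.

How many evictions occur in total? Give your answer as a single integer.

Answer: 1

Derivation:
LRU simulation (capacity=7):
  1. access F: MISS. Cache (LRU->MRU): [F]
  2. access L: MISS. Cache (LRU->MRU): [F L]
  3. access L: HIT. Cache (LRU->MRU): [F L]
  4. access L: HIT. Cache (LRU->MRU): [F L]
  5. access F: HIT. Cache (LRU->MRU): [L F]
  6. access L: HIT. Cache (LRU->MRU): [F L]
  7. access L: HIT. Cache (LRU->MRU): [F L]
  8. access D: MISS. Cache (LRU->MRU): [F L D]
  9. access E: MISS. Cache (LRU->MRU): [F L D E]
  10. access E: HIT. Cache (LRU->MRU): [F L D E]
  11. access F: HIT. Cache (LRU->MRU): [L D E F]
  12. access L: HIT. Cache (LRU->MRU): [D E F L]
  13. access D: HIT. Cache (LRU->MRU): [E F L D]
  14. access N: MISS. Cache (LRU->MRU): [E F L D N]
  15. access E: HIT. Cache (LRU->MRU): [F L D N E]
  16. access H: MISS. Cache (LRU->MRU): [F L D N E H]
  17. access F: HIT. Cache (LRU->MRU): [L D N E H F]
  18. access D: HIT. Cache (LRU->MRU): [L N E H F D]
  19. access J: MISS. Cache (LRU->MRU): [L N E H F D J]
  20. access T: MISS, evict L. Cache (LRU->MRU): [N E H F D J T]
Total: 12 hits, 8 misses, 1 evictions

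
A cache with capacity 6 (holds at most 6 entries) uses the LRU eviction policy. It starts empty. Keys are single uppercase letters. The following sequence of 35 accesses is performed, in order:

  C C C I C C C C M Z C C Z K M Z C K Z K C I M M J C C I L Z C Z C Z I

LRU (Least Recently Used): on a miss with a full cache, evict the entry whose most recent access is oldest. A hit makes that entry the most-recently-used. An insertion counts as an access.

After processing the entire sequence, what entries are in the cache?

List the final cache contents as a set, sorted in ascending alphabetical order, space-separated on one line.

LRU simulation (capacity=6):
  1. access C: MISS. Cache (LRU->MRU): [C]
  2. access C: HIT. Cache (LRU->MRU): [C]
  3. access C: HIT. Cache (LRU->MRU): [C]
  4. access I: MISS. Cache (LRU->MRU): [C I]
  5. access C: HIT. Cache (LRU->MRU): [I C]
  6. access C: HIT. Cache (LRU->MRU): [I C]
  7. access C: HIT. Cache (LRU->MRU): [I C]
  8. access C: HIT. Cache (LRU->MRU): [I C]
  9. access M: MISS. Cache (LRU->MRU): [I C M]
  10. access Z: MISS. Cache (LRU->MRU): [I C M Z]
  11. access C: HIT. Cache (LRU->MRU): [I M Z C]
  12. access C: HIT. Cache (LRU->MRU): [I M Z C]
  13. access Z: HIT. Cache (LRU->MRU): [I M C Z]
  14. access K: MISS. Cache (LRU->MRU): [I M C Z K]
  15. access M: HIT. Cache (LRU->MRU): [I C Z K M]
  16. access Z: HIT. Cache (LRU->MRU): [I C K M Z]
  17. access C: HIT. Cache (LRU->MRU): [I K M Z C]
  18. access K: HIT. Cache (LRU->MRU): [I M Z C K]
  19. access Z: HIT. Cache (LRU->MRU): [I M C K Z]
  20. access K: HIT. Cache (LRU->MRU): [I M C Z K]
  21. access C: HIT. Cache (LRU->MRU): [I M Z K C]
  22. access I: HIT. Cache (LRU->MRU): [M Z K C I]
  23. access M: HIT. Cache (LRU->MRU): [Z K C I M]
  24. access M: HIT. Cache (LRU->MRU): [Z K C I M]
  25. access J: MISS. Cache (LRU->MRU): [Z K C I M J]
  26. access C: HIT. Cache (LRU->MRU): [Z K I M J C]
  27. access C: HIT. Cache (LRU->MRU): [Z K I M J C]
  28. access I: HIT. Cache (LRU->MRU): [Z K M J C I]
  29. access L: MISS, evict Z. Cache (LRU->MRU): [K M J C I L]
  30. access Z: MISS, evict K. Cache (LRU->MRU): [M J C I L Z]
  31. access C: HIT. Cache (LRU->MRU): [M J I L Z C]
  32. access Z: HIT. Cache (LRU->MRU): [M J I L C Z]
  33. access C: HIT. Cache (LRU->MRU): [M J I L Z C]
  34. access Z: HIT. Cache (LRU->MRU): [M J I L C Z]
  35. access I: HIT. Cache (LRU->MRU): [M J L C Z I]
Total: 27 hits, 8 misses, 2 evictions

Answer: C I J L M Z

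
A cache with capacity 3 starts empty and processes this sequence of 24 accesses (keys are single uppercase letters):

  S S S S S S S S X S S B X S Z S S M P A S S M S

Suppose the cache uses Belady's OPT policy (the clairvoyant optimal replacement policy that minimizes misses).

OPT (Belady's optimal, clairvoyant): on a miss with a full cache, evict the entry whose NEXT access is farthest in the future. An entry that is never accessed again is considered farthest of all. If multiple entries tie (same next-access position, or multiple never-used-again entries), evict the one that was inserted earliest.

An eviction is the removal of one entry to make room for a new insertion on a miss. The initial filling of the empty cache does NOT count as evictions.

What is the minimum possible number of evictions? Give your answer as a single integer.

Answer: 4

Derivation:
OPT (Belady) simulation (capacity=3):
  1. access S: MISS. Cache: [S]
  2. access S: HIT. Next use of S: step 3. Cache: [S]
  3. access S: HIT. Next use of S: step 4. Cache: [S]
  4. access S: HIT. Next use of S: step 5. Cache: [S]
  5. access S: HIT. Next use of S: step 6. Cache: [S]
  6. access S: HIT. Next use of S: step 7. Cache: [S]
  7. access S: HIT. Next use of S: step 8. Cache: [S]
  8. access S: HIT. Next use of S: step 10. Cache: [S]
  9. access X: MISS. Cache: [S X]
  10. access S: HIT. Next use of S: step 11. Cache: [S X]
  11. access S: HIT. Next use of S: step 14. Cache: [S X]
  12. access B: MISS. Cache: [S X B]
  13. access X: HIT. Next use of X: never. Cache: [S X B]
  14. access S: HIT. Next use of S: step 16. Cache: [S X B]
  15. access Z: MISS, evict X (next use: never). Cache: [S B Z]
  16. access S: HIT. Next use of S: step 17. Cache: [S B Z]
  17. access S: HIT. Next use of S: step 21. Cache: [S B Z]
  18. access M: MISS, evict B (next use: never). Cache: [S Z M]
  19. access P: MISS, evict Z (next use: never). Cache: [S M P]
  20. access A: MISS, evict P (next use: never). Cache: [S M A]
  21. access S: HIT. Next use of S: step 22. Cache: [S M A]
  22. access S: HIT. Next use of S: step 24. Cache: [S M A]
  23. access M: HIT. Next use of M: never. Cache: [S M A]
  24. access S: HIT. Next use of S: never. Cache: [S M A]
Total: 17 hits, 7 misses, 4 evictions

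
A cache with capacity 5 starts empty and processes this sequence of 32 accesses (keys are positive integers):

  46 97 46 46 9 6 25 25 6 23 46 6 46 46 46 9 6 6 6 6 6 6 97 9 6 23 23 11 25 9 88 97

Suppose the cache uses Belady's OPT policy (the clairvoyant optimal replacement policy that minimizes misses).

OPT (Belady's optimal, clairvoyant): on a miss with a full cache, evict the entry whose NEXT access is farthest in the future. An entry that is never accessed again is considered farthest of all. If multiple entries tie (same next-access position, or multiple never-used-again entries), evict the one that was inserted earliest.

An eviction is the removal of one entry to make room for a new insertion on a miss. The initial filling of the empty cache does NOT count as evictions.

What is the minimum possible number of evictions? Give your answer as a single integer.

OPT (Belady) simulation (capacity=5):
  1. access 46: MISS. Cache: [46]
  2. access 97: MISS. Cache: [46 97]
  3. access 46: HIT. Next use of 46: step 4. Cache: [46 97]
  4. access 46: HIT. Next use of 46: step 11. Cache: [46 97]
  5. access 9: MISS. Cache: [46 97 9]
  6. access 6: MISS. Cache: [46 97 9 6]
  7. access 25: MISS. Cache: [46 97 9 6 25]
  8. access 25: HIT. Next use of 25: step 29. Cache: [46 97 9 6 25]
  9. access 6: HIT. Next use of 6: step 12. Cache: [46 97 9 6 25]
  10. access 23: MISS, evict 25 (next use: step 29). Cache: [46 97 9 6 23]
  11. access 46: HIT. Next use of 46: step 13. Cache: [46 97 9 6 23]
  12. access 6: HIT. Next use of 6: step 17. Cache: [46 97 9 6 23]
  13. access 46: HIT. Next use of 46: step 14. Cache: [46 97 9 6 23]
  14. access 46: HIT. Next use of 46: step 15. Cache: [46 97 9 6 23]
  15. access 46: HIT. Next use of 46: never. Cache: [46 97 9 6 23]
  16. access 9: HIT. Next use of 9: step 24. Cache: [46 97 9 6 23]
  17. access 6: HIT. Next use of 6: step 18. Cache: [46 97 9 6 23]
  18. access 6: HIT. Next use of 6: step 19. Cache: [46 97 9 6 23]
  19. access 6: HIT. Next use of 6: step 20. Cache: [46 97 9 6 23]
  20. access 6: HIT. Next use of 6: step 21. Cache: [46 97 9 6 23]
  21. access 6: HIT. Next use of 6: step 22. Cache: [46 97 9 6 23]
  22. access 6: HIT. Next use of 6: step 25. Cache: [46 97 9 6 23]
  23. access 97: HIT. Next use of 97: step 32. Cache: [46 97 9 6 23]
  24. access 9: HIT. Next use of 9: step 30. Cache: [46 97 9 6 23]
  25. access 6: HIT. Next use of 6: never. Cache: [46 97 9 6 23]
  26. access 23: HIT. Next use of 23: step 27. Cache: [46 97 9 6 23]
  27. access 23: HIT. Next use of 23: never. Cache: [46 97 9 6 23]
  28. access 11: MISS, evict 46 (next use: never). Cache: [97 9 6 23 11]
  29. access 25: MISS, evict 6 (next use: never). Cache: [97 9 23 11 25]
  30. access 9: HIT. Next use of 9: never. Cache: [97 9 23 11 25]
  31. access 88: MISS, evict 9 (next use: never). Cache: [97 23 11 25 88]
  32. access 97: HIT. Next use of 97: never. Cache: [97 23 11 25 88]
Total: 23 hits, 9 misses, 4 evictions

Answer: 4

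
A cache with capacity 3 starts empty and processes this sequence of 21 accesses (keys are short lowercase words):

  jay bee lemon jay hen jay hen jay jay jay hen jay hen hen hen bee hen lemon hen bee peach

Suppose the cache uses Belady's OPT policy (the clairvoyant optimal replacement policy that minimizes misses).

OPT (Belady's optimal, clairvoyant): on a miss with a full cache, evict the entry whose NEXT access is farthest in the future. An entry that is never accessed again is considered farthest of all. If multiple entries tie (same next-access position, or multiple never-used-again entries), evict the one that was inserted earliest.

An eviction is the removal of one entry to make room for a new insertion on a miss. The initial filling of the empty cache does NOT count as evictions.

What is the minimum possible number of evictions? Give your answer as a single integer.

Answer: 3

Derivation:
OPT (Belady) simulation (capacity=3):
  1. access jay: MISS. Cache: [jay]
  2. access bee: MISS. Cache: [jay bee]
  3. access lemon: MISS. Cache: [jay bee lemon]
  4. access jay: HIT. Next use of jay: step 6. Cache: [jay bee lemon]
  5. access hen: MISS, evict lemon (next use: step 18). Cache: [jay bee hen]
  6. access jay: HIT. Next use of jay: step 8. Cache: [jay bee hen]
  7. access hen: HIT. Next use of hen: step 11. Cache: [jay bee hen]
  8. access jay: HIT. Next use of jay: step 9. Cache: [jay bee hen]
  9. access jay: HIT. Next use of jay: step 10. Cache: [jay bee hen]
  10. access jay: HIT. Next use of jay: step 12. Cache: [jay bee hen]
  11. access hen: HIT. Next use of hen: step 13. Cache: [jay bee hen]
  12. access jay: HIT. Next use of jay: never. Cache: [jay bee hen]
  13. access hen: HIT. Next use of hen: step 14. Cache: [jay bee hen]
  14. access hen: HIT. Next use of hen: step 15. Cache: [jay bee hen]
  15. access hen: HIT. Next use of hen: step 17. Cache: [jay bee hen]
  16. access bee: HIT. Next use of bee: step 20. Cache: [jay bee hen]
  17. access hen: HIT. Next use of hen: step 19. Cache: [jay bee hen]
  18. access lemon: MISS, evict jay (next use: never). Cache: [bee hen lemon]
  19. access hen: HIT. Next use of hen: never. Cache: [bee hen lemon]
  20. access bee: HIT. Next use of bee: never. Cache: [bee hen lemon]
  21. access peach: MISS, evict bee (next use: never). Cache: [hen lemon peach]
Total: 15 hits, 6 misses, 3 evictions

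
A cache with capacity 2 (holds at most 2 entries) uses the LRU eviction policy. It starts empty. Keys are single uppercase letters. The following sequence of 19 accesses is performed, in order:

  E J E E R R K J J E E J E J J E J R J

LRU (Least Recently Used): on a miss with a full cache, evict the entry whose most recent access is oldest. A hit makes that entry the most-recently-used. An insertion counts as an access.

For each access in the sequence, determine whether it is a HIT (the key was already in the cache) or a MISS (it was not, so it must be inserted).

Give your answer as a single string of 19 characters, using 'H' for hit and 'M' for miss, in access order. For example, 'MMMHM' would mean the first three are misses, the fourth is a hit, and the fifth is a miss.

Answer: MMHHMHMMHMHHHHHHHMH

Derivation:
LRU simulation (capacity=2):
  1. access E: MISS. Cache (LRU->MRU): [E]
  2. access J: MISS. Cache (LRU->MRU): [E J]
  3. access E: HIT. Cache (LRU->MRU): [J E]
  4. access E: HIT. Cache (LRU->MRU): [J E]
  5. access R: MISS, evict J. Cache (LRU->MRU): [E R]
  6. access R: HIT. Cache (LRU->MRU): [E R]
  7. access K: MISS, evict E. Cache (LRU->MRU): [R K]
  8. access J: MISS, evict R. Cache (LRU->MRU): [K J]
  9. access J: HIT. Cache (LRU->MRU): [K J]
  10. access E: MISS, evict K. Cache (LRU->MRU): [J E]
  11. access E: HIT. Cache (LRU->MRU): [J E]
  12. access J: HIT. Cache (LRU->MRU): [E J]
  13. access E: HIT. Cache (LRU->MRU): [J E]
  14. access J: HIT. Cache (LRU->MRU): [E J]
  15. access J: HIT. Cache (LRU->MRU): [E J]
  16. access E: HIT. Cache (LRU->MRU): [J E]
  17. access J: HIT. Cache (LRU->MRU): [E J]
  18. access R: MISS, evict E. Cache (LRU->MRU): [J R]
  19. access J: HIT. Cache (LRU->MRU): [R J]
Total: 12 hits, 7 misses, 5 evictions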